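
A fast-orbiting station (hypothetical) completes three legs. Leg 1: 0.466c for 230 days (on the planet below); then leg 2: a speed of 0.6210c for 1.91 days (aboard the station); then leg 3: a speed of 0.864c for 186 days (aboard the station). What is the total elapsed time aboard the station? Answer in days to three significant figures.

Leg 1: γ = 1/√(1 − 0.466²) = 1/√0.7828 = 1.130; τ_1 = 230/1.130 = 203.5 days.
Leg 2: 1.91 days is already measured aboard the station.
Leg 3: 186 days is already measured aboard the station.
Total: 203.5 + 1.910 + 186.0 days.

τ = 391 days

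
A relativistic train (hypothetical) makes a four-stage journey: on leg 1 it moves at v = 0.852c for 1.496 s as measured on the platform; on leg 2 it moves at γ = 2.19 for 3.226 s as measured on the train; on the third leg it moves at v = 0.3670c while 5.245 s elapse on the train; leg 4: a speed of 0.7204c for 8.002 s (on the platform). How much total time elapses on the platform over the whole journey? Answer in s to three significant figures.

Leg 1: 1.496 s is already measured on the platform.
Leg 2: γ = 2.19; Δt_2 = 2.190 × 3.226 = 7.065 s.
Leg 3: γ = 1/√(1 − 0.3670²) = 1/√0.8653 = 1.075; Δt_3 = 1.075 × 5.245 = 5.638 s.
Leg 4: 8.002 s is already measured on the platform.
Total: 1.496 + 7.065 + 5.638 + 8.002 s.

Δt = 22.2 s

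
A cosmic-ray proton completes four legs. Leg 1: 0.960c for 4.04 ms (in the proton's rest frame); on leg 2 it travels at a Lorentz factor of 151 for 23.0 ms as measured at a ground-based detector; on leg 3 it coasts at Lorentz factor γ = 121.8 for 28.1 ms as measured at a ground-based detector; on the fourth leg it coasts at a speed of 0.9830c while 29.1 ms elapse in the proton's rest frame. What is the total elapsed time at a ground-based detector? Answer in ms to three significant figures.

Δt = 224 ms

Leg 1: γ = 1/√(1 − 0.960²) = 25/7 ≈ 3.571; Δt_1 = 3.571 × 4.04 = 14.43 ms.
Leg 2: 23.0 ms is already measured at a ground-based detector.
Leg 3: 28.1 ms is already measured at a ground-based detector.
Leg 4: γ = 1/√(1 − 0.9830²) = 1/√0.03371 = 5.446; Δt_4 = 5.446 × 29.1 = 158.5 ms.
Total: 14.43 + 23.00 + 28.10 + 158.5 ms.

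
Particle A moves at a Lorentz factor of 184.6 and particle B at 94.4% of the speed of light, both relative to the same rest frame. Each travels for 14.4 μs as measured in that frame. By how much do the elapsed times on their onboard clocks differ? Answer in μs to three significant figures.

|τ_A − τ_B| = 4.67 μs

A: γ = 184.6; τ_A = 14.4/184.6 = 0.07801 μs.
B: β = 0.944; γ = 1/√(1 − 0.944²) = 1/√0.1089 = 3.031; τ_B = 14.4/3.031 = 4.751 μs.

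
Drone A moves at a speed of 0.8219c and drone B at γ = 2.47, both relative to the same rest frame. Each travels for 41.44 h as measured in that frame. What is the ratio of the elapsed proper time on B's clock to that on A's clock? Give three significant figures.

τ_B/τ_A = 0.711

A: γ = 1/√(1 − 0.8219²) = 1/√0.3245 = 1.756. B: γ = 2.47.
τ_A/τ_B = γ_B/γ_A = 2.470/1.756 = 1.407, so τ_B/τ_A = 0.7107.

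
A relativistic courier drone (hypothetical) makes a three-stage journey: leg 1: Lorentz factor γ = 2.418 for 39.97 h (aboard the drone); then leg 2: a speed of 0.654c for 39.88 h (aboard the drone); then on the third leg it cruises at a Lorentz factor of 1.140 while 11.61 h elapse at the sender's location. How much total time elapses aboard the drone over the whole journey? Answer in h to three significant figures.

τ = 90.0 h

Leg 1: 39.97 h is already measured aboard the drone.
Leg 2: 39.88 h is already measured aboard the drone.
Leg 3: γ = 1.140; τ_3 = 11.61/1.140 = 10.18 h.
Total: 39.97 + 39.88 + 10.18 h.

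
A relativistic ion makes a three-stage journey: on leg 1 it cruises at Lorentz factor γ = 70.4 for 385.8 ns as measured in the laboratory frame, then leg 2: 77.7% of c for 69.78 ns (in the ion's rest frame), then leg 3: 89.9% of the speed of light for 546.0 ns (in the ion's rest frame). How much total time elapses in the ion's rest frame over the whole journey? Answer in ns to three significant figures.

Leg 1: γ = 70.4; τ_1 = 385.8/70.40 = 5.480 ns.
Leg 2: 69.78 ns is already measured in the ion's rest frame.
Leg 3: 546.0 ns is already measured in the ion's rest frame.
Total: 5.480 + 69.78 + 546.0 ns.

τ = 621 ns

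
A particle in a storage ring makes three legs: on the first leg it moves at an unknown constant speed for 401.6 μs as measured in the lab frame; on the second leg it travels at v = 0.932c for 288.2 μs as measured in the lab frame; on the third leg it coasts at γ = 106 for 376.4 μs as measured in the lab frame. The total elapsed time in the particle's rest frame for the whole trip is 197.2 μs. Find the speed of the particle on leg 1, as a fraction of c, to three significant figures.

Leg 1: speed unknown; τ_1 = 401.6/γ_1.
Leg 2: γ = 1/√(1 − 0.932²) = 1/√0.1314 = 2.759; τ_2 = 288.2/2.759 = 104.5 μs.
Leg 3: γ = 106; τ_3 = 376.4/106.0 = 3.551 μs.
Total proper time: τ_1 + 104.5 + 3.551 = 197.2, so τ_1 = 197.2 − 108.0 = 89.19 μs.
γ_1 = 401.6/89.19 = 4.503; β = √(1 − 1/γ²) = √0.9507.

β = 0.975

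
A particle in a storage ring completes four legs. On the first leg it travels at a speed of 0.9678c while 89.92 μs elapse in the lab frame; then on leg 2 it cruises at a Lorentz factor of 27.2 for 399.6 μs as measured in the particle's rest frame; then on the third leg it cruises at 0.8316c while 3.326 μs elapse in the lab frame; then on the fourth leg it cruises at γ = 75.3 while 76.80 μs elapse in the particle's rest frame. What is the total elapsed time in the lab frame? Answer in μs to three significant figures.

Δt = 1.67×10⁴ μs

Leg 1: 89.92 μs is already measured in the lab frame.
Leg 2: γ = 27.2; Δt_2 = 27.20 × 399.6 = 1.087×10⁴ μs.
Leg 3: 3.326 μs is already measured in the lab frame.
Leg 4: γ = 75.3; Δt_4 = 75.30 × 76.80 = 5783 μs.
Total: 89.92 + 1.087×10⁴ + 3.326 + 5783 μs.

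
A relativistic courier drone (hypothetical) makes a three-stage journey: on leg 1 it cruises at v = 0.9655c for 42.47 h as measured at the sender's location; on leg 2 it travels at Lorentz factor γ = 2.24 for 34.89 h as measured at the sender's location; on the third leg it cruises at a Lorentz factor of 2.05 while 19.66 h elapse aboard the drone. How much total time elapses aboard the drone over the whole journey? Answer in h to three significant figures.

Leg 1: γ = 1/√(1 − 0.9655²) = 1/√0.06781 = 3.840; τ_1 = 42.47/3.840 = 11.06 h.
Leg 2: γ = 2.24; τ_2 = 34.89/2.240 = 15.58 h.
Leg 3: 19.66 h is already measured aboard the drone.
Total: 11.06 + 15.58 + 19.66 h.

τ = 46.3 h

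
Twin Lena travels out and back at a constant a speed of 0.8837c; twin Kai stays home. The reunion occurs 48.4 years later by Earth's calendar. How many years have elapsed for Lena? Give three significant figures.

τ = 22.7 years

γ = 1/√(1 − 0.8837²) = 1/√0.2191 = 2.137
Lena's clock measures proper time along the trip: τ = Δt/γ = 48.4/2.137 years.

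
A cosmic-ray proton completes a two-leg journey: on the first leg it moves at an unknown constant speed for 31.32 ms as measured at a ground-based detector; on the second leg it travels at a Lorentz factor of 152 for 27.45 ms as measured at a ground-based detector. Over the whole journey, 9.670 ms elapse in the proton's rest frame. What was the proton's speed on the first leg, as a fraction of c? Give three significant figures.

β = 0.953

Leg 1: speed unknown; τ_1 = 31.32/γ_1.
Leg 2: γ = 152; τ_2 = 27.45/152.0 = 0.1806 ms.
Total proper time: τ_1 + 0.1806 = 9.670, so τ_1 = 9.670 − 0.1806 = 9.489 ms.
γ_1 = 31.32/9.489 = 3.301; β = √(1 − 1/γ²) = √0.9082.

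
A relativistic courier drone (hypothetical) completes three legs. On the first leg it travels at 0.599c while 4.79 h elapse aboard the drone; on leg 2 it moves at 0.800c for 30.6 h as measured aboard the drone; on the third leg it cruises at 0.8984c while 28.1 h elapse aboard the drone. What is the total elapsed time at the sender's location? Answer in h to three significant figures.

Leg 1: γ = 1/√(1 − 0.599²) = 1/√0.6412 = 1.249; Δt_1 = 1.249 × 4.79 = 5.982 h.
Leg 2: γ = 1/√(1 − 0.800²) = 5/3 ≈ 1.667; Δt_2 = 1.667 × 30.6 = 51.00 h.
Leg 3: γ = 1/√(1 − 0.8984²) = 1/√0.1929 = 2.277; Δt_3 = 2.277 × 28.1 = 63.98 h.
Total: 5.982 + 51.00 + 63.98 h.

Δt = 121 h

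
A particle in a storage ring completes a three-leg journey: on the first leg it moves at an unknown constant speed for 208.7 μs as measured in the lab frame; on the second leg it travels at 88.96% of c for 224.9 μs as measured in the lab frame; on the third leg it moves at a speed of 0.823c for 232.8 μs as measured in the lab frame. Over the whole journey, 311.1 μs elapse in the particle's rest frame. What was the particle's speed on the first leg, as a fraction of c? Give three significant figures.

Leg 1: speed unknown; τ_1 = 208.7/γ_1.
Leg 2: β = 0.8896; γ = 1/√(1 − 0.8896²) = 1/√0.2086 = 2.189; τ_2 = 224.9/2.189 = 102.7 μs.
Leg 3: γ = 1/√(1 − 0.823²) = 1/√0.3227 = 1.760; τ_3 = 232.8/1.760 = 132.2 μs.
Total proper time: τ_1 + 102.7 + 132.2 = 311.1, so τ_1 = 311.1 − 235.0 = 76.14 μs.
γ_1 = 208.7/76.14 = 2.741; β = √(1 − 1/γ²) = √0.8669.

β = 0.931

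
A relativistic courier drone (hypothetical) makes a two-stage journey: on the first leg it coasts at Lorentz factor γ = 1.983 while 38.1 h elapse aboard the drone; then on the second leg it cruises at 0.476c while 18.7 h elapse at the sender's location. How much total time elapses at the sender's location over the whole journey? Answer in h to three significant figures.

Δt = 94.3 h

Leg 1: γ = 1.983; Δt_1 = 1.983 × 38.1 = 75.55 h.
Leg 2: 18.7 h is already measured at the sender's location.
Total: 75.55 + 18.70 h.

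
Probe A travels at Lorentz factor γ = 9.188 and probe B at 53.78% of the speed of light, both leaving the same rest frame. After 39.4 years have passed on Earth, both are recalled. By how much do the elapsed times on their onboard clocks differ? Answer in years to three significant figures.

A: γ = 9.188; τ_A = 39.4/9.188 = 4.288 years.
B: β = 0.5378; γ = 1/√(1 − 0.5378²) = 1/√0.7108 = 1.186; τ_B = 39.4/1.186 = 33.22 years.

|τ_A − τ_B| = 28.9 years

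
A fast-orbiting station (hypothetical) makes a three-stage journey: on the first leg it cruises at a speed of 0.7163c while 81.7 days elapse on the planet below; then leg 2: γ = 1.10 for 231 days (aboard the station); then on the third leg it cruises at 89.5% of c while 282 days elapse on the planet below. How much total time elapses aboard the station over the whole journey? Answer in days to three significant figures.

τ = 414 days

Leg 1: γ = 1/√(1 − 0.7163²) = 1/√0.4869 = 1.433; τ_1 = 81.7/1.433 = 57.01 days.
Leg 2: 231 days is already measured aboard the station.
Leg 3: β = 0.895; γ = 1/√(1 − 0.895²) = 1/√0.1990 = 2.242; τ_3 = 282/2.242 = 125.8 days.
Total: 57.01 + 231.0 + 125.8 days.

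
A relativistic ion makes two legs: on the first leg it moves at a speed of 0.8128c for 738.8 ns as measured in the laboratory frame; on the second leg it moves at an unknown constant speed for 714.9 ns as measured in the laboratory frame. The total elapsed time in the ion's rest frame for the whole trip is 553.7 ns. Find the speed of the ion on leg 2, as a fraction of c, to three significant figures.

β = 0.985

Leg 1: γ = 1/√(1 − 0.8128²) = 1/√0.3394 = 1.717; τ_1 = 738.8/1.717 = 430.4 ns.
Leg 2: speed unknown; τ_2 = 714.9/γ_2.
Total proper time: 430.4 + τ_2 = 553.7, so τ_2 = 553.7 − 430.4 = 123.3 ns.
γ_2 = 714.9/123.3 = 5.797; β = √(1 − 1/γ²) = √0.9702.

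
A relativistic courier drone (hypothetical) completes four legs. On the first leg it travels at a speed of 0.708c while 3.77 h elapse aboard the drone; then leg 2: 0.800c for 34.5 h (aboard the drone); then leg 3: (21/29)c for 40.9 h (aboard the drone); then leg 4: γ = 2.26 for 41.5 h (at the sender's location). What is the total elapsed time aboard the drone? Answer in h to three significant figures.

Leg 1: 3.77 h is already measured aboard the drone.
Leg 2: 34.5 h is already measured aboard the drone.
Leg 3: 40.9 h is already measured aboard the drone.
Leg 4: γ = 2.26; τ_4 = 41.5/2.260 = 18.36 h.
Total: 3.770 + 34.50 + 40.90 + 18.36 h.

τ = 97.5 h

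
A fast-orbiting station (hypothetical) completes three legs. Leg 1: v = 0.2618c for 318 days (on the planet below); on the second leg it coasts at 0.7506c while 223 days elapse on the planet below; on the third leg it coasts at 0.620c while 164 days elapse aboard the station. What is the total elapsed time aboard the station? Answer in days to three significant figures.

τ = 618 days

Leg 1: γ = 1/√(1 − 0.2618²) = 1/√0.9315 = 1.036; τ_1 = 318/1.036 = 306.9 days.
Leg 2: γ = 1/√(1 − 0.7506²) = 1/√0.4366 = 1.513; τ_2 = 223/1.513 = 147.3 days.
Leg 3: 164 days is already measured aboard the station.
Total: 306.9 + 147.3 + 164.0 days.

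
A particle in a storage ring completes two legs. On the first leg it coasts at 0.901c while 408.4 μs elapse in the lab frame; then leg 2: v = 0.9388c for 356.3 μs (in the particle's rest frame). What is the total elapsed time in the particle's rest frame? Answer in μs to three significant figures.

Leg 1: γ = 1/√(1 − 0.901²) = 1/√0.1882 = 2.305; τ_1 = 408.4/2.305 = 177.2 μs.
Leg 2: 356.3 μs is already measured in the particle's rest frame.
Total: 177.2 + 356.3 μs.

τ = 533 μs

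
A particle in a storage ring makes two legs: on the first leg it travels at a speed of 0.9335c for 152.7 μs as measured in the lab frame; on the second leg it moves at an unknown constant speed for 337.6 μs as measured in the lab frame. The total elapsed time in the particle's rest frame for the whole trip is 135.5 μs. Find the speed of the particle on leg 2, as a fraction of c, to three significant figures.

β = 0.971

Leg 1: γ = 1/√(1 − 0.9335²) = 1/√0.1286 = 2.789; τ_1 = 152.7/2.789 = 54.75 μs.
Leg 2: speed unknown; τ_2 = 337.6/γ_2.
Total proper time: 54.75 + τ_2 = 135.5, so τ_2 = 135.5 − 54.75 = 80.75 μs.
γ_2 = 337.6/80.75 = 4.181; β = √(1 − 1/γ²) = √0.9428.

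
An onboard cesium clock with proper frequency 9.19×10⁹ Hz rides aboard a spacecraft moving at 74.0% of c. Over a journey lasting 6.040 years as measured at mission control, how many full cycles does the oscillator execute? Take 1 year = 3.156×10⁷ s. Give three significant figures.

N = 1.18×10¹⁸

β = 0.740; γ = 1/√(1 − 0.740²) = 1/√0.4524 = 1.487
The oscillator's own cycle count is N = f × τ where τ is the proper time aboard the spacecraft. τ = Δt/γ = 6.040/1.487 = 4.063 years = 1.282×10⁸ s.
N = 9.19×10⁹ × 1.282×10⁸ = 1.178×10¹⁸.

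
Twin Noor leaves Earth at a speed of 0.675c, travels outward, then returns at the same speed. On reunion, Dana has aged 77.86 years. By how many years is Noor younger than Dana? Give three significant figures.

Δt − τ = 20.4 years

γ = 1/√(1 − 0.675²) = 1/√0.5444 = 1.355
Noor's elapsed proper time: τ = 77.86/1.355 = 57.45 years.
Age gap = Δt − τ = 77.86 − 57.45 years.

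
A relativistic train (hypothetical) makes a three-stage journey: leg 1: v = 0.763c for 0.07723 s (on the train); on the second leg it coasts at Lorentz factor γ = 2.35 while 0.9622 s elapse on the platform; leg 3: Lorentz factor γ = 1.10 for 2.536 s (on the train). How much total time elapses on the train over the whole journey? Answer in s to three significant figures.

τ = 3.02 s

Leg 1: 0.07723 s is already measured on the train.
Leg 2: γ = 2.35; τ_2 = 0.9622/2.350 = 0.4094 s.
Leg 3: 2.536 s is already measured on the train.
Total: 0.07723 + 0.4094 + 2.536 s.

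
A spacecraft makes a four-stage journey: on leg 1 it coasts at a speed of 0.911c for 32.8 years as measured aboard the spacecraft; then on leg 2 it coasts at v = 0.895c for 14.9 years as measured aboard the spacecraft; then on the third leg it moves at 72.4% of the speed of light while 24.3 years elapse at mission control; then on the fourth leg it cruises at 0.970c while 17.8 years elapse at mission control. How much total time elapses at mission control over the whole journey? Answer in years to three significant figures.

Leg 1: γ = 1/√(1 − 0.911²) = 1/√0.1701 = 2.425; Δt_1 = 2.425 × 32.8 = 79.53 years.
Leg 2: γ = 1/√(1 − 0.895²) = 1/√0.1990 = 2.242; Δt_2 = 2.242 × 14.9 = 33.40 years.
Leg 3: 24.3 years is already measured at mission control.
Leg 4: 17.8 years is already measured at mission control.
Total: 79.53 + 33.40 + 24.30 + 17.80 years.

Δt = 155 years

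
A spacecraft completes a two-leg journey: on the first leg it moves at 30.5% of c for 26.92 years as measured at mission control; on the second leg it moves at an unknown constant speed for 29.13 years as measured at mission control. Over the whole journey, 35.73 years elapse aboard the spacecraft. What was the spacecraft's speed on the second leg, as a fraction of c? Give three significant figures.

β = 0.938

Leg 1: β = 0.305; γ = 1/√(1 − 0.305²) = 1/√0.9070 = 1.050; τ_1 = 26.92/1.050 = 25.64 years.
Leg 2: speed unknown; τ_2 = 29.13/γ_2.
Total proper time: 25.64 + τ_2 = 35.73, so τ_2 = 35.73 − 25.64 = 10.09 years.
γ_2 = 29.13/10.09 = 2.886; β = √(1 − 1/γ²) = √0.8800.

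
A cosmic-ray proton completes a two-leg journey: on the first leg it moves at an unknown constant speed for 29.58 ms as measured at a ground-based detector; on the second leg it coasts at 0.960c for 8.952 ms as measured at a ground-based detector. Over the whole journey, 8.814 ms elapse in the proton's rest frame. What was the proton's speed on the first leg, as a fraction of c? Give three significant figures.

Leg 1: speed unknown; τ_1 = 29.58/γ_1.
Leg 2: γ = 1/√(1 − 0.960²) = 25/7 ≈ 3.571; τ_2 = 8.952/3.571 = 2.507 ms.
Total proper time: τ_1 + 2.507 = 8.814, so τ_1 = 8.814 − 2.507 = 6.307 ms.
γ_1 = 29.58/6.307 = 4.690; β = √(1 − 1/γ²) = √0.9545.

β = 0.977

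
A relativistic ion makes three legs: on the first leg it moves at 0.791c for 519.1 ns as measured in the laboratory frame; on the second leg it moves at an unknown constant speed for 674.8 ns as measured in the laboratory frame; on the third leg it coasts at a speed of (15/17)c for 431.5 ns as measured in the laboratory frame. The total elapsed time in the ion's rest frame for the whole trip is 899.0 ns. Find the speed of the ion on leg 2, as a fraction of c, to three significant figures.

Leg 1: γ = 1/√(1 − 0.791²) = 1/√0.3743 = 1.634; τ_1 = 519.1/1.634 = 317.6 ns.
Leg 2: speed unknown; τ_2 = 674.8/γ_2.
Leg 3: γ = 1/√(1 − (15/17)²) = 17/8 = 2.125; τ_3 = 431.5/2.125 = 203.1 ns.
Total proper time: 317.6 + τ_2 + 203.1 = 899.0, so τ_2 = 899.0 − 520.7 = 378.3 ns.
γ_2 = 674.8/378.3 = 1.784; β = √(1 − 1/γ²) = √0.6856.

β = 0.828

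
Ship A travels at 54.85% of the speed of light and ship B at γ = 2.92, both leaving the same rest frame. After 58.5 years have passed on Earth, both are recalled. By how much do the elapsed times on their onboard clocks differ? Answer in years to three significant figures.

|τ_A − τ_B| = 28.9 years

A: β = 0.5485; γ = 1/√(1 − 0.5485²) = 1/√0.6991 = 1.196; τ_A = 58.5/1.196 = 48.91 years.
B: γ = 2.92; τ_B = 58.5/2.920 = 20.03 years.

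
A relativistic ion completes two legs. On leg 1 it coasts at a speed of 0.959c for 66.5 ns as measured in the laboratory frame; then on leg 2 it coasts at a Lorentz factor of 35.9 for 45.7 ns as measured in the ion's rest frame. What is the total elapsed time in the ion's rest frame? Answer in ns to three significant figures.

τ = 64.5 ns

Leg 1: γ = 1/√(1 − 0.959²) = 1/√0.08032 = 3.529; τ_1 = 66.5/3.529 = 18.85 ns.
Leg 2: 45.7 ns is already measured in the ion's rest frame.
Total: 18.85 + 45.70 ns.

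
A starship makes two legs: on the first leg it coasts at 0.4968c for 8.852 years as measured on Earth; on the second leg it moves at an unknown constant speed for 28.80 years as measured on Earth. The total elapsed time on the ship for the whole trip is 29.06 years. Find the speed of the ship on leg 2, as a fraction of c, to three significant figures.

Leg 1: γ = 1/√(1 − 0.4968²) = 1/√0.7532 = 1.152; τ_1 = 8.852/1.152 = 7.682 years.
Leg 2: speed unknown; τ_2 = 28.80/γ_2.
Total proper time: 7.682 + τ_2 = 29.06, so τ_2 = 29.06 − 7.682 = 21.38 years.
γ_2 = 28.80/21.38 = 1.347; β = √(1 − 1/γ²) = √0.4490.

β = 0.670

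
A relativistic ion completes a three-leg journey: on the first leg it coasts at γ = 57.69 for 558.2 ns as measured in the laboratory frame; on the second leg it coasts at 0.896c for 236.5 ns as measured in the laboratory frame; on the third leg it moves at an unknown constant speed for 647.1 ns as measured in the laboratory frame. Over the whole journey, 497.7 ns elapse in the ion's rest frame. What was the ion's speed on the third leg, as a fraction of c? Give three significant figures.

Leg 1: γ = 57.69; τ_1 = 558.2/57.69 = 9.676 ns.
Leg 2: γ = 1/√(1 − 0.896²) = 1/√0.1972 = 2.252; τ_2 = 236.5/2.252 = 105.0 ns.
Leg 3: speed unknown; τ_3 = 647.1/γ_3.
Total proper time: 9.676 + 105.0 + τ_3 = 497.7, so τ_3 = 497.7 − 114.7 = 383.0 ns.
γ_3 = 647.1/383.0 = 1.690; β = √(1 − 1/γ²) = √0.6497.

β = 0.806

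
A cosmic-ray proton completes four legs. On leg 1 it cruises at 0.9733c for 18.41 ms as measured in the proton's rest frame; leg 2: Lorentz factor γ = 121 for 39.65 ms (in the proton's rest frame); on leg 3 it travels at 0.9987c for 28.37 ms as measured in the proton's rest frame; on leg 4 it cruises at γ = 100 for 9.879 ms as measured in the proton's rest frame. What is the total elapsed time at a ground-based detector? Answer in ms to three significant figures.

Leg 1: γ = 1/√(1 − 0.9733²) = 1/√0.05269 = 4.357; Δt_1 = 4.357 × 18.41 = 80.21 ms.
Leg 2: γ = 121; Δt_2 = 121.0 × 39.65 = 4798 ms.
Leg 3: γ = 1/√(1 − 0.9987²) = 1/√0.002598 = 19.62; Δt_3 = 19.62 × 28.37 = 556.6 ms.
Leg 4: γ = 100; Δt_4 = 100.0 × 9.879 = 987.9 ms.
Total: 80.21 + 4798 + 556.6 + 987.9 ms.

Δt = 6420 ms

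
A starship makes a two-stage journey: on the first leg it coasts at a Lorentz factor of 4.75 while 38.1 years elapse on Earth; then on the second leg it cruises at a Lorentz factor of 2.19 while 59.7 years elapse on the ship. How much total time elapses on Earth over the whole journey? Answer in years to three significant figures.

Δt = 169 years

Leg 1: 38.1 years is already measured on Earth.
Leg 2: γ = 2.19; Δt_2 = 2.190 × 59.7 = 130.7 years.
Total: 38.10 + 130.7 years.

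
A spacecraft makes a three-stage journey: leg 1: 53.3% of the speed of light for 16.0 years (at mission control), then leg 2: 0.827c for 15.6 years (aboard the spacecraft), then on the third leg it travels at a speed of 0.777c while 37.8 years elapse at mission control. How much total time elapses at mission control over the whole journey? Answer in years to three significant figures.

Δt = 81.5 years

Leg 1: 16.0 years is already measured at mission control.
Leg 2: γ = 1/√(1 − 0.827²) = 1/√0.3161 = 1.779; Δt_2 = 1.779 × 15.6 = 27.75 years.
Leg 3: 37.8 years is already measured at mission control.
Total: 16.00 + 27.75 + 37.80 years.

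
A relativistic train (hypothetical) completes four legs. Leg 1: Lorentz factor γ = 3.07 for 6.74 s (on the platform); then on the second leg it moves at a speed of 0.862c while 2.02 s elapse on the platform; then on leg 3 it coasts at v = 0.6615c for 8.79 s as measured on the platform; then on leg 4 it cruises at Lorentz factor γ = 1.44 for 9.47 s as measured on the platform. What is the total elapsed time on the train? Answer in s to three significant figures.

τ = 16.4 s

Leg 1: γ = 3.07; τ_1 = 6.74/3.070 = 2.195 s.
Leg 2: γ = 1/√(1 − 0.862²) = 1/√0.2570 = 1.973; τ_2 = 2.02/1.973 = 1.024 s.
Leg 3: γ = 1/√(1 − 0.6615²) = 1/√0.5624 = 1.333; τ_3 = 8.79/1.333 = 6.592 s.
Leg 4: γ = 1.44; τ_4 = 9.47/1.440 = 6.576 s.
Total: 2.195 + 1.024 + 6.592 + 6.576 s.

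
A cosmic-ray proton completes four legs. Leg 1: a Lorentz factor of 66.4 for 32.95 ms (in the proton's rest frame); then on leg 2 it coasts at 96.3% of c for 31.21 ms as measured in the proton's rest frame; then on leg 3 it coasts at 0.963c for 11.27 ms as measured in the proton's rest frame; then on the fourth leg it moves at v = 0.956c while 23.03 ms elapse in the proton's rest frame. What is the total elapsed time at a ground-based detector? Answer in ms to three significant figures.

Δt = 2420 ms

Leg 1: γ = 66.4; Δt_1 = 66.40 × 32.95 = 2188 ms.
Leg 2: β = 0.963; γ = 1/√(1 − 0.963²) = 1/√0.07263 = 3.711; Δt_2 = 3.711 × 31.21 = 115.8 ms.
Leg 3: γ = 1/√(1 − 0.963²) = 1/√0.07263 = 3.711; Δt_3 = 3.711 × 11.27 = 41.82 ms.
Leg 4: γ = 1/√(1 − 0.956²) = 1/√0.08606 = 3.409; Δt_4 = 3.409 × 23.03 = 78.50 ms.
Total: 2188 + 115.8 + 41.82 + 78.50 ms.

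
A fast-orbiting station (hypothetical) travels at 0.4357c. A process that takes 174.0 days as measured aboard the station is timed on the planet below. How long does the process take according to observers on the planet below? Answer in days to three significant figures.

Δt = 193 days

γ = 1/√(1 − 0.4357²) = 1/√0.8102 = 1.111
The interval measured aboard the station is the proper time (both events occur at the same place in that frame); the lab-frame interval is Δt = γτ = 1.111 × 174.0 days.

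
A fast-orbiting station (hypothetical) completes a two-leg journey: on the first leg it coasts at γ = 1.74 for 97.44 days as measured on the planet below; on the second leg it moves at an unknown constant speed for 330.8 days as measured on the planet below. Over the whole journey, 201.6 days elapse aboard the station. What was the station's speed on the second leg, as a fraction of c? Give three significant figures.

Leg 1: γ = 1.74; τ_1 = 97.44/1.740 = 56.00 days.
Leg 2: speed unknown; τ_2 = 330.8/γ_2.
Total proper time: 56.00 + τ_2 = 201.6, so τ_2 = 201.6 − 56.00 = 145.6 days.
γ_2 = 330.8/145.6 = 2.272; β = √(1 − 1/γ²) = √0.8063.

β = 0.898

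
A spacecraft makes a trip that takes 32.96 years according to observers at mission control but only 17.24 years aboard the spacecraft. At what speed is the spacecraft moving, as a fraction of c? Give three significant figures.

The proper time is measured aboard the spacecraft (both events occur at the spacecraft's location); Δt is measured at mission control. γ = Δt/τ = 32.96/17.24 = 1.912.
β = √(1 − 1/γ²) = √(1 − 0.2736) = √0.7264

v = 0.852c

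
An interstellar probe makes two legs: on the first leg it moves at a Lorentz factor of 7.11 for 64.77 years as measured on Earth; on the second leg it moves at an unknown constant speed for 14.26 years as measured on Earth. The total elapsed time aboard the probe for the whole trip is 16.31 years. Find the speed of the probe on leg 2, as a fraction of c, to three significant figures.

Leg 1: γ = 7.11; τ_1 = 64.77/7.110 = 9.110 years.
Leg 2: speed unknown; τ_2 = 14.26/γ_2.
Total proper time: 9.110 + τ_2 = 16.31, so τ_2 = 16.31 − 9.110 = 7.200 years.
γ_2 = 14.26/7.200 = 1.980; β = √(1 − 1/γ²) = √0.7450.

β = 0.863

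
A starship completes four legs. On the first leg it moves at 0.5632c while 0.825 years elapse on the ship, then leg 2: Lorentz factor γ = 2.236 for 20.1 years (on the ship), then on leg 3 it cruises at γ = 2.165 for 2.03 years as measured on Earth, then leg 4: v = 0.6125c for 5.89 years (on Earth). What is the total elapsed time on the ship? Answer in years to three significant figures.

τ = 26.5 years

Leg 1: 0.825 years is already measured on the ship.
Leg 2: 20.1 years is already measured on the ship.
Leg 3: γ = 2.165; τ_3 = 2.03/2.165 = 0.9376 years.
Leg 4: γ = 1/√(1 − 0.6125²) = 1/√0.6248 = 1.265; τ_4 = 5.89/1.265 = 4.656 years.
Total: 0.8250 + 20.10 + 0.9376 + 4.656 years.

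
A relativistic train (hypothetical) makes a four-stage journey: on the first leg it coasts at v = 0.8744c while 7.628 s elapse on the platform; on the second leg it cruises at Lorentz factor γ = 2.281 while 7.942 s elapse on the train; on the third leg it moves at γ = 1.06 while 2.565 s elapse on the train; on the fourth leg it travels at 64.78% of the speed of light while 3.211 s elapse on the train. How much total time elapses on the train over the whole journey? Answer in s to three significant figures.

τ = 17.4 s

Leg 1: γ = 1/√(1 − 0.8744²) = 1/√0.2354 = 2.061; τ_1 = 7.628/2.061 = 3.701 s.
Leg 2: 7.942 s is already measured on the train.
Leg 3: 2.565 s is already measured on the train.
Leg 4: 3.211 s is already measured on the train.
Total: 3.701 + 7.942 + 2.565 + 3.211 s.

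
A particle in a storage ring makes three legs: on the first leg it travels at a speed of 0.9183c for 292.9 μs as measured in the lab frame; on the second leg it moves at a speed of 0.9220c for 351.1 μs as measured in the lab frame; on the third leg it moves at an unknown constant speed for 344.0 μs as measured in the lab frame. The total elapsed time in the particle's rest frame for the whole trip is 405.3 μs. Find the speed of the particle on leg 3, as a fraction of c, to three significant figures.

β = 0.895

Leg 1: γ = 1/√(1 − 0.9183²) = 1/√0.1567 = 2.526; τ_1 = 292.9/2.526 = 116.0 μs.
Leg 2: γ = 1/√(1 − 0.9220²) = 1/√0.1499 = 2.583; τ_2 = 351.1/2.583 = 135.9 μs.
Leg 3: speed unknown; τ_3 = 344.0/γ_3.
Total proper time: 116.0 + 135.9 + τ_3 = 405.3, so τ_3 = 405.3 − 251.9 = 153.4 μs.
γ_3 = 344.0/153.4 = 2.242; β = √(1 − 1/γ²) = √0.8011.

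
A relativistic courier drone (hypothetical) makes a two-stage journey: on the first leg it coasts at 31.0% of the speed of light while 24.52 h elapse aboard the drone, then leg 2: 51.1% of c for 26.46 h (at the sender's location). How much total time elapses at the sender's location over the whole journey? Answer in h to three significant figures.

Leg 1: β = 0.310; γ = 1/√(1 − 0.310²) = 1/√0.9039 = 1.052; Δt_1 = 1.052 × 24.52 = 25.79 h.
Leg 2: 26.46 h is already measured at the sender's location.
Total: 25.79 + 26.46 h.

Δt = 52.3 h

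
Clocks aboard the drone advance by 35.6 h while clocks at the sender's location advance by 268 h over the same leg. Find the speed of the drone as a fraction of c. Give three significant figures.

β = 0.991

The proper time is measured aboard the drone (both events occur at the drone's location); Δt is measured at the sender's location. γ = Δt/τ = 268/35.6 = 7.528.
β = √(1 − 1/γ²) = √(1 − 0.01765) = √0.9824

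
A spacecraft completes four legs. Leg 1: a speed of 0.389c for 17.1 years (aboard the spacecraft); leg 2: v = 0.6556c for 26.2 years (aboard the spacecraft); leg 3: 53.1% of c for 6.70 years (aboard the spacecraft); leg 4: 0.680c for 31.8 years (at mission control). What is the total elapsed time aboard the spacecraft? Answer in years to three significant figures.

Leg 1: 17.1 years is already measured aboard the spacecraft.
Leg 2: 26.2 years is already measured aboard the spacecraft.
Leg 3: 6.70 years is already measured aboard the spacecraft.
Leg 4: γ = 1/√(1 − 0.680²) = 1/√0.5376 = 1.364; τ_4 = 31.8/1.364 = 23.32 years.
Total: 17.10 + 26.20 + 6.700 + 23.32 years.

τ = 73.3 years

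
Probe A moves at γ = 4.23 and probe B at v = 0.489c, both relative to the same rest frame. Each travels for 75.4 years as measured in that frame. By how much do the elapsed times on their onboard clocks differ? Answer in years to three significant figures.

|τ_A − τ_B| = 47.9 years

A: γ = 4.23; τ_A = 75.4/4.230 = 17.83 years.
B: γ = 1/√(1 − 0.489²) = 1/√0.7609 = 1.146; τ_B = 75.4/1.146 = 65.77 years.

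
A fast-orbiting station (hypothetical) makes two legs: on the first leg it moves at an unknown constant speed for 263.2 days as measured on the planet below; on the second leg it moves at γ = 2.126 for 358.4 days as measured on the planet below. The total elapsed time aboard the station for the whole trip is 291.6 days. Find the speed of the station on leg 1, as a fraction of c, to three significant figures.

Leg 1: speed unknown; τ_1 = 263.2/γ_1.
Leg 2: γ = 2.126; τ_2 = 358.4/2.126 = 168.6 days.
Total proper time: τ_1 + 168.6 = 291.6, so τ_1 = 291.6 − 168.6 = 123.0 days.
γ_1 = 263.2/123.0 = 2.139; β = √(1 − 1/γ²) = √0.7815.

β = 0.884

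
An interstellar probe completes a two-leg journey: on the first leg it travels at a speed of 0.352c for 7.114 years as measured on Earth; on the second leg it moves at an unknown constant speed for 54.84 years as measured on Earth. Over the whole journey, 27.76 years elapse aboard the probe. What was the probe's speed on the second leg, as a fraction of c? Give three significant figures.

β = 0.923

Leg 1: γ = 1/√(1 − 0.352²) = 1/√0.8761 = 1.068; τ_1 = 7.114/1.068 = 6.659 years.
Leg 2: speed unknown; τ_2 = 54.84/γ_2.
Total proper time: 6.659 + τ_2 = 27.76, so τ_2 = 27.76 − 6.659 = 21.10 years.
γ_2 = 54.84/21.10 = 2.599; β = √(1 − 1/γ²) = √0.8519.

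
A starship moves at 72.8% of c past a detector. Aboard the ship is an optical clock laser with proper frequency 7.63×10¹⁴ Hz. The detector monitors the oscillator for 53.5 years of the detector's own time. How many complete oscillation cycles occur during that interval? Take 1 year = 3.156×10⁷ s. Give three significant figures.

β = 0.728; γ = 1/√(1 − 0.728²) = 1/√0.4700 = 1.459
During 53.5 years of lab time, the oscillator's proper time advances by τ = Δt/γ = 53.5/1.459 = 36.68 years = 1.158×10⁹ s.
N = f × τ = 7.63×10¹⁴ × 1.158×10⁹ = 8.832×10²³.

N = 8.83×10²³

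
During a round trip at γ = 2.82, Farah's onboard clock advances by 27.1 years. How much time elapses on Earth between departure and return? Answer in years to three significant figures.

Δt = 76.4 years

γ = 2.82
Earth-frame duration is the dilated interval: Δt = γτ = 2.820 × 27.1 years.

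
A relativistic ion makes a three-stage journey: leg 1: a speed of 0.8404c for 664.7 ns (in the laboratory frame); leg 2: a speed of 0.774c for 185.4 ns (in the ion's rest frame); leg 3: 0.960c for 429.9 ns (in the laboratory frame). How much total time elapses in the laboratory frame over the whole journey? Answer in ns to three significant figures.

Δt = 1390 ns

Leg 1: 664.7 ns is already measured in the laboratory frame.
Leg 2: γ = 1/√(1 − 0.774²) = 1/√0.4009 = 1.579; Δt_2 = 1.579 × 185.4 = 292.8 ns.
Leg 3: 429.9 ns is already measured in the laboratory frame.
Total: 664.7 + 292.8 + 429.9 ns.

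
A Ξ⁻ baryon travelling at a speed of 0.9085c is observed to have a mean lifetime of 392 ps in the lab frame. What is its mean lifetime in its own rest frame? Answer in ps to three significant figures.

τ₀ = 164 ps

γ = 1/√(1 − 0.9085²) = 1/√0.1746 = 2.393
The lab-frame lifetime is the dilated interval; the proper lifetime is τ₀ = Δt/γ = 392/2.393 ps.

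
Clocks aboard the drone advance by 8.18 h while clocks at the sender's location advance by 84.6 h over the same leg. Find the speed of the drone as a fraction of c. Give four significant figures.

v = 0.9953c

The proper time is measured aboard the drone (both events occur at the drone's location); Δt is measured at the sender's location. γ = Δt/τ = 84.6/8.18 = 10.34.
β = √(1 − 1/γ²) = √(1 − 0.009349) = √0.9907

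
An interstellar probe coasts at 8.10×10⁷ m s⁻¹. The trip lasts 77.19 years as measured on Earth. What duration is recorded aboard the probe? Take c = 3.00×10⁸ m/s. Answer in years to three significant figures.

β = 8.10×10⁷/3.00×10⁸ = 0.2700; γ = 1/√(1 − 0.2700²) = 1.039
The interval measured on Earth is the dilated one; the clock aboard the probe measures the proper time τ = Δt/γ = 77.19/1.039 years.

τ = 74.3 years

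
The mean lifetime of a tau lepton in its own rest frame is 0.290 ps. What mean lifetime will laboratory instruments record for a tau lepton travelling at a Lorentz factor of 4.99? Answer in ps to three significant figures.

Δt = 1.45 ps

γ = 4.99
The rest-frame lifetime is the proper time; the lab measures the dilated interval Δt = γτ₀ = 4.990 × 0.290 ps.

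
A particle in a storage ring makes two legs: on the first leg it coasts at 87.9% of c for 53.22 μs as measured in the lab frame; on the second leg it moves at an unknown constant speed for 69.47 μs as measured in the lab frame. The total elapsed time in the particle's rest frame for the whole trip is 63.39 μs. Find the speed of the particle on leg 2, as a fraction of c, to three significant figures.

β = 0.837

Leg 1: β = 0.879; γ = 1/√(1 − 0.879²) = 1/√0.2274 = 2.097; τ_1 = 53.22/2.097 = 25.38 μs.
Leg 2: speed unknown; τ_2 = 69.47/γ_2.
Total proper time: 25.38 + τ_2 = 63.39, so τ_2 = 63.39 − 25.38 = 38.01 μs.
γ_2 = 69.47/38.01 = 1.828; β = √(1 − 1/γ²) = √0.7006.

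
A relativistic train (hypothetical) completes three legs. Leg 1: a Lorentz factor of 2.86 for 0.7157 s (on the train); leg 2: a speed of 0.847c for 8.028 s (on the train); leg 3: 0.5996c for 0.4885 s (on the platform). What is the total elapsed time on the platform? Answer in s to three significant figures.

Leg 1: γ = 2.86; Δt_1 = 2.860 × 0.7157 = 2.047 s.
Leg 2: γ = 1/√(1 − 0.847²) = 1/√0.2826 = 1.881; Δt_2 = 1.881 × 8.028 = 15.10 s.
Leg 3: 0.4885 s is already measured on the platform.
Total: 2.047 + 15.10 + 0.4885 s.

Δt = 17.6 s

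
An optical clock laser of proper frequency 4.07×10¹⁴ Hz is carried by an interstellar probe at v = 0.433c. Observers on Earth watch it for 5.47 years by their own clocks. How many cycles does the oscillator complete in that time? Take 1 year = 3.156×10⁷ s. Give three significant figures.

N = 6.33×10²²

γ = 1/√(1 − 0.433²) = 1/√0.8125 = 1.109
During 5.47 years of lab time, the oscillator's proper time advances by τ = Δt/γ = 5.47/1.109 = 4.931 years = 1.556×10⁸ s.
N = f × τ = 4.07×10¹⁴ × 1.556×10⁸ = 6.333×10²².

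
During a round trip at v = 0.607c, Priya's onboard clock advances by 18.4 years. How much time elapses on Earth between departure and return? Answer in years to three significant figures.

γ = 1/√(1 − 0.607²) = 1/√0.6316 = 1.258
Earth-frame duration is the dilated interval: Δt = γτ = 1.258 × 18.4 years.

Δt = 23.2 years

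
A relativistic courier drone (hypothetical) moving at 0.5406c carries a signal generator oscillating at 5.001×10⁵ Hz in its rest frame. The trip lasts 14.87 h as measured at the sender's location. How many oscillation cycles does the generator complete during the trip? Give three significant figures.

γ = 1/√(1 − 0.5406²) = 1/√0.7078 = 1.189
The oscillator's own cycle count is N = f × τ where τ is the proper time aboard the drone. τ = Δt/γ = 14.87/1.189 = 12.51 h = 4.504×10⁴ s.
N = 5.001×10⁵ × 4.504×10⁴ = 2.252×10¹⁰.

N = 2.25×10¹⁰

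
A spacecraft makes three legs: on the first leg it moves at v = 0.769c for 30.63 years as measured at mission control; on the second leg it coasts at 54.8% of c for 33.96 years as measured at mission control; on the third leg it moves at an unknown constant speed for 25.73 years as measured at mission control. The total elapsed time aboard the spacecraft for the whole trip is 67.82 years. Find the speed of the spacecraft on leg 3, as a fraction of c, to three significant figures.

β = 0.637

Leg 1: γ = 1/√(1 − 0.769²) = 1/√0.4086 = 1.564; τ_1 = 30.63/1.564 = 19.58 years.
Leg 2: β = 0.548; γ = 1/√(1 − 0.548²) = 1/√0.6997 = 1.195; τ_2 = 33.96/1.195 = 28.41 years.
Leg 3: speed unknown; τ_3 = 25.73/γ_3.
Total proper time: 19.58 + 28.41 + τ_3 = 67.82, so τ_3 = 67.82 − 47.99 = 19.83 years.
γ_3 = 25.73/19.83 = 1.297; β = √(1 − 1/γ²) = √0.4058.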